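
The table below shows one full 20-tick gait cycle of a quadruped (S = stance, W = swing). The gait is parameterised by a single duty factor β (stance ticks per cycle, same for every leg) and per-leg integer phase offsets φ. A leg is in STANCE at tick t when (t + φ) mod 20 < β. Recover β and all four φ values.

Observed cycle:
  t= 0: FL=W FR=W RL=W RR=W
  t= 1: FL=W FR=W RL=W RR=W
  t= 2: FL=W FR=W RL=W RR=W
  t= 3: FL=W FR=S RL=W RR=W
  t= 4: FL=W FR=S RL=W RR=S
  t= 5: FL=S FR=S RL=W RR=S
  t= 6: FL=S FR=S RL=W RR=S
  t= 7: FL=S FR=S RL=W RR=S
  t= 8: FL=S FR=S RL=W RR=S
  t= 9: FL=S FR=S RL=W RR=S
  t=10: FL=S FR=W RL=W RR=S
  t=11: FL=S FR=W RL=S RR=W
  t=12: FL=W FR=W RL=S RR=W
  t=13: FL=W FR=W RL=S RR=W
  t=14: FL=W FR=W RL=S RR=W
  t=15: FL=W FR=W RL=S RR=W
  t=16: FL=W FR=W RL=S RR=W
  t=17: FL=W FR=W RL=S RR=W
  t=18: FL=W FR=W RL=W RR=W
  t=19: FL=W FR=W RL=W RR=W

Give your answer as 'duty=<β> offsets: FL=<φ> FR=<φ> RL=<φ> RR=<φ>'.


duty=7 offsets: FL=15 FR=17 RL=9 RR=16

duty β = stance ticks per leg = 7
FL: stance ticks = 7; W→S at t=5 → φ=15
FR: stance ticks = 7; W→S at t=3 → φ=17
RL: stance ticks = 7; W→S at t=11 → φ=9
RR: stance ticks = 7; W→S at t=4 → φ=16


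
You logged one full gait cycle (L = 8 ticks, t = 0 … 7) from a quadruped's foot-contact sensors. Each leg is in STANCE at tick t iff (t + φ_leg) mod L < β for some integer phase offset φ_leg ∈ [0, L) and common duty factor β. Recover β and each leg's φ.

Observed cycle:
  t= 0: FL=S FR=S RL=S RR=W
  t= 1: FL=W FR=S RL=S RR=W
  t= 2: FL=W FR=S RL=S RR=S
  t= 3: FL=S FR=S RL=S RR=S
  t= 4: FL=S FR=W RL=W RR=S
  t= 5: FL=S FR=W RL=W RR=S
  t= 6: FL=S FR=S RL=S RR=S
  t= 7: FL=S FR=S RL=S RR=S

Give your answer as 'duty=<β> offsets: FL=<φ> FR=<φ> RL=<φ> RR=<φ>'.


duty=6 offsets: FL=5 FR=2 RL=2 RR=6

duty β = stance ticks per leg = 6
FL: stance ticks = 6; W→S at t=3 → φ=5
FR: stance ticks = 6; W→S at t=6 → φ=2
RL: stance ticks = 6; W→S at t=6 → φ=2
RR: stance ticks = 6; W→S at t=2 → φ=6


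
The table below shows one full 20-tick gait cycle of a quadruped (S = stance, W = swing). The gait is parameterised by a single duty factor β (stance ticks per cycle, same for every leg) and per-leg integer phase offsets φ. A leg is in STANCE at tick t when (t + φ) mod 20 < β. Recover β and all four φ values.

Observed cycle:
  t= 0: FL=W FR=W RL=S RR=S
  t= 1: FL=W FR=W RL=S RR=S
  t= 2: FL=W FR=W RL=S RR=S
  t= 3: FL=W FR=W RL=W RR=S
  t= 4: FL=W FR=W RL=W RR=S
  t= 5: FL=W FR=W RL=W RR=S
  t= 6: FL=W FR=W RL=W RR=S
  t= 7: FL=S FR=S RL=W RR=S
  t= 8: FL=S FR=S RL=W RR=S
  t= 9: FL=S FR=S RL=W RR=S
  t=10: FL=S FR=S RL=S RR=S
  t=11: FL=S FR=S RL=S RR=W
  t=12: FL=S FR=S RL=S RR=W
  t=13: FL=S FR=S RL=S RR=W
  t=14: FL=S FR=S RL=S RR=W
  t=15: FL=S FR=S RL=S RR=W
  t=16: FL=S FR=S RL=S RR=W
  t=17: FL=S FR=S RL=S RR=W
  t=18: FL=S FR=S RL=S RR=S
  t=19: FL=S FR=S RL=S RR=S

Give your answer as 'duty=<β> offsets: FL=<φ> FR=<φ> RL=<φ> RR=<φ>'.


duty=13 offsets: FL=13 FR=13 RL=10 RR=2

duty β = stance ticks per leg = 13
FL: stance ticks = 13; W→S at t=7 → φ=13
FR: stance ticks = 13; W→S at t=7 → φ=13
RL: stance ticks = 13; W→S at t=10 → φ=10
RR: stance ticks = 13; W→S at t=18 → φ=2


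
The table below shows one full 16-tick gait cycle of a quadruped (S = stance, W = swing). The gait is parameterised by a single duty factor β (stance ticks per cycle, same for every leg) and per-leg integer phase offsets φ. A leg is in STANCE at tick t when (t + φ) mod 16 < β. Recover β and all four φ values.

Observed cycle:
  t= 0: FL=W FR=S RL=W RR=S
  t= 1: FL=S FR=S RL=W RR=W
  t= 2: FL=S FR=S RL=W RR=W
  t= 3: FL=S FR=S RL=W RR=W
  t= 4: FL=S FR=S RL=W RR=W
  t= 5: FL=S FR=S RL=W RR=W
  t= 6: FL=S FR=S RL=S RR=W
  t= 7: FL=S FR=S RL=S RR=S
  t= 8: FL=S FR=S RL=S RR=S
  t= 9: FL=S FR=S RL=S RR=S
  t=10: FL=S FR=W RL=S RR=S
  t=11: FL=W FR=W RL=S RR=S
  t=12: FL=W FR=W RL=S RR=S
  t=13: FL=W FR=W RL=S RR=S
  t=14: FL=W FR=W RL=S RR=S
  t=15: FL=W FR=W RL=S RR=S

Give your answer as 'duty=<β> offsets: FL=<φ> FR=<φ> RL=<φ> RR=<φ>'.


duty=10 offsets: FL=15 FR=0 RL=10 RR=9

duty β = stance ticks per leg = 10
FL: stance ticks = 10; W→S at t=1 → φ=15
FR: stance ticks = 10; W→S at t=0 → φ=0
RL: stance ticks = 10; W→S at t=6 → φ=10
RR: stance ticks = 10; W→S at t=7 → φ=9


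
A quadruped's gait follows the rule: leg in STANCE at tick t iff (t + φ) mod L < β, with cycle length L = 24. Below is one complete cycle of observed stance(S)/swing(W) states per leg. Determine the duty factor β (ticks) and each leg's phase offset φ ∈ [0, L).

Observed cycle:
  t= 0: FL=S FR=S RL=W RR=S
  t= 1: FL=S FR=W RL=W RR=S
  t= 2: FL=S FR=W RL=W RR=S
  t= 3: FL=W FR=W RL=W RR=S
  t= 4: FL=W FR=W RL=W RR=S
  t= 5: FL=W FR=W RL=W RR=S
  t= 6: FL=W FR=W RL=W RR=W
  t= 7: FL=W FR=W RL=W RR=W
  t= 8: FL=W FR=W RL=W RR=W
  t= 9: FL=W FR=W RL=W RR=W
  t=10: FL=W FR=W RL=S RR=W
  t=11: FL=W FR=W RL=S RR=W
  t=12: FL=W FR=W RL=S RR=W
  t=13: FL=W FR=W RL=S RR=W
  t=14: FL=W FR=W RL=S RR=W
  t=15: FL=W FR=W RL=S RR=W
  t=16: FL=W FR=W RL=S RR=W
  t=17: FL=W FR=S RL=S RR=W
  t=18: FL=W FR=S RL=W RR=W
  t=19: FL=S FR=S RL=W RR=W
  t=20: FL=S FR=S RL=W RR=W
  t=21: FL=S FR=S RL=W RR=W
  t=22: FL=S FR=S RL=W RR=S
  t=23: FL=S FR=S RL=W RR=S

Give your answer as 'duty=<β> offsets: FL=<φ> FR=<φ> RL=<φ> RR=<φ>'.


duty=8 offsets: FL=5 FR=7 RL=14 RR=2

duty β = stance ticks per leg = 8
FL: stance ticks = 8; W→S at t=19 → φ=5
FR: stance ticks = 8; W→S at t=17 → φ=7
RL: stance ticks = 8; W→S at t=10 → φ=14
RR: stance ticks = 8; W→S at t=22 → φ=2


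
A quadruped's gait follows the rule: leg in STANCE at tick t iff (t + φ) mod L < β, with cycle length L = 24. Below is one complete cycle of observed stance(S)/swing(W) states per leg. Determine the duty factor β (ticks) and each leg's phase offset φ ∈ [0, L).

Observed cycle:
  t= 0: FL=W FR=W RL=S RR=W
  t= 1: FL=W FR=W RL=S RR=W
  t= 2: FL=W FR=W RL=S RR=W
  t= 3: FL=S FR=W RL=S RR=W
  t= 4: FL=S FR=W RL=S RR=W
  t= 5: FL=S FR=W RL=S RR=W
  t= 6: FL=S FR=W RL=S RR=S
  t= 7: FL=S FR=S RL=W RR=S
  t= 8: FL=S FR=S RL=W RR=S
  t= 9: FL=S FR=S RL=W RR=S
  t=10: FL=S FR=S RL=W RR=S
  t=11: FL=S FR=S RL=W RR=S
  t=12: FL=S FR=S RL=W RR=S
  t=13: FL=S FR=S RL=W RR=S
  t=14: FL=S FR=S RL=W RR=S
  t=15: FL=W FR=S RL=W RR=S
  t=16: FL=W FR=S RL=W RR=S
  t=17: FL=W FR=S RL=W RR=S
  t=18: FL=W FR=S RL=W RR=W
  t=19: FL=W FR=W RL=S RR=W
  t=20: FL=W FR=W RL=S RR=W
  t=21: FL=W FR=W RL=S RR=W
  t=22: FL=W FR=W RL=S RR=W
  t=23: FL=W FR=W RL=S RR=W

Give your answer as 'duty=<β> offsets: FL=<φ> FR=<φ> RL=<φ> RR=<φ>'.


duty β = stance ticks per leg = 12
FL: stance ticks = 12; W→S at t=3 → φ=21
FR: stance ticks = 12; W→S at t=7 → φ=17
RL: stance ticks = 12; W→S at t=19 → φ=5
RR: stance ticks = 12; W→S at t=6 → φ=18

duty=12 offsets: FL=21 FR=17 RL=5 RR=18


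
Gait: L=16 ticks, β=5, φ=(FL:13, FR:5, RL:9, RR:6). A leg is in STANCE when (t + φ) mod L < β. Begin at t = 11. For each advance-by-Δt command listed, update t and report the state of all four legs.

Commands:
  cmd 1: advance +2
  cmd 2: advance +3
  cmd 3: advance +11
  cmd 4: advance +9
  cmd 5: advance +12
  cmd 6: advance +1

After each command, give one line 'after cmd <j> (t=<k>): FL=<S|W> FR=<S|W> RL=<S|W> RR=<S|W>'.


after cmd 1 (t=13): FL=W FR=S RL=W RR=S
after cmd 2 (t=16): FL=W FR=W RL=W RR=W
after cmd 3 (t=27): FL=W FR=S RL=S RR=S
after cmd 4 (t=36): FL=S FR=W RL=W RR=W
after cmd 5 (t=48): FL=W FR=W RL=W RR=W
after cmd 6 (t=49): FL=W FR=W RL=W RR=W

start t=11: FL=W FR=S RL=S RR=S
cmd 1: advance +2 → t=13, phase=(10,2,6,3) → FL=W FR=S RL=W RR=S
cmd 2: advance +3 → t=16, phase=(13,5,9,6) → FL=W FR=W RL=W RR=W
cmd 3: advance +11 → t=27, phase=(8,0,4,1) → FL=W FR=S RL=S RR=S
cmd 4: advance +9 → t=36, phase=(1,9,13,10) → FL=S FR=W RL=W RR=W
cmd 5: advance +12 → t=48, phase=(13,5,9,6) → FL=W FR=W RL=W RR=W
cmd 6: advance +1 → t=49, phase=(14,6,10,7) → FL=W FR=W RL=W RR=W


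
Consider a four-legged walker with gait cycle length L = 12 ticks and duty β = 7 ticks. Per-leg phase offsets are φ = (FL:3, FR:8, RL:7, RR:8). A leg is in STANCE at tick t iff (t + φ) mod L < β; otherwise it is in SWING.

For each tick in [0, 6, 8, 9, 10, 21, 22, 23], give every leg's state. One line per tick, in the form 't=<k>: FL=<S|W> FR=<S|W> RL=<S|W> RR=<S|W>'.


t=0: phase=(3,8,7,8) vs β=7 → FL=S FR=W RL=W RR=W
t=6: phase=(9,2,1,2) vs β=7 → FL=W FR=S RL=S RR=S
t=8: phase=(11,4,3,4) vs β=7 → FL=W FR=S RL=S RR=S
t=9: phase=(0,5,4,5) vs β=7 → FL=S FR=S RL=S RR=S
t=10: phase=(1,6,5,6) vs β=7 → FL=S FR=S RL=S RR=S
t=21: phase=(0,5,4,5) vs β=7 → FL=S FR=S RL=S RR=S
t=22: phase=(1,6,5,6) vs β=7 → FL=S FR=S RL=S RR=S
t=23: phase=(2,7,6,7) vs β=7 → FL=S FR=W RL=S RR=W

t=0: FL=S FR=W RL=W RR=W
t=6: FL=W FR=S RL=S RR=S
t=8: FL=W FR=S RL=S RR=S
t=9: FL=S FR=S RL=S RR=S
t=10: FL=S FR=S RL=S RR=S
t=21: FL=S FR=S RL=S RR=S
t=22: FL=S FR=S RL=S RR=S
t=23: FL=S FR=W RL=S RR=W


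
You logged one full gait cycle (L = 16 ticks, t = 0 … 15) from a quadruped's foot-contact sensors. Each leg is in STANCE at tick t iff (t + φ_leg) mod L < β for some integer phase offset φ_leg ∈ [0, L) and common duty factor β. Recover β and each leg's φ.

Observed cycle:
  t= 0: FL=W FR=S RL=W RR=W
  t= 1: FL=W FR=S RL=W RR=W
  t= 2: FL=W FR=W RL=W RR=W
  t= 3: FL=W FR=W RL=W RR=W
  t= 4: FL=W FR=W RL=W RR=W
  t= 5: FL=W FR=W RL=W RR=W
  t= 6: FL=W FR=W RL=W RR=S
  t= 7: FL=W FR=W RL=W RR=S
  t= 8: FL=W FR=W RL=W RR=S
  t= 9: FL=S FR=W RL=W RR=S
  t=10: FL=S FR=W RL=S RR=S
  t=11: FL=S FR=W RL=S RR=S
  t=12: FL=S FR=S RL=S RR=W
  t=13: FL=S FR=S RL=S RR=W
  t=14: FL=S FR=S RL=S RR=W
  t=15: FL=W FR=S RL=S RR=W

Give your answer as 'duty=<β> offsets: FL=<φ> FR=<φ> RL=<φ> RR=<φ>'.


duty β = stance ticks per leg = 6
FL: stance ticks = 6; W→S at t=9 → φ=7
FR: stance ticks = 6; W→S at t=12 → φ=4
RL: stance ticks = 6; W→S at t=10 → φ=6
RR: stance ticks = 6; W→S at t=6 → φ=10

duty=6 offsets: FL=7 FR=4 RL=6 RR=10


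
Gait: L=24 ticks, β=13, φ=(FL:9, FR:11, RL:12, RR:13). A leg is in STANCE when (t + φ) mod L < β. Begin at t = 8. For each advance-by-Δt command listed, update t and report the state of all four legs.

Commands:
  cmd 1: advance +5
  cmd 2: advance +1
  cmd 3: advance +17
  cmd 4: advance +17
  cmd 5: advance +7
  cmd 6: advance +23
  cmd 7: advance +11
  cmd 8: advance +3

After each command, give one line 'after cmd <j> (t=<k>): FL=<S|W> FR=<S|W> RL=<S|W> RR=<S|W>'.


start t=8: FL=W FR=W RL=W RR=W
cmd 1: advance +5 → t=13, phase=(22,0,1,2) → FL=W FR=S RL=S RR=S
cmd 2: advance +1 → t=14, phase=(23,1,2,3) → FL=W FR=S RL=S RR=S
cmd 3: advance +17 → t=31, phase=(16,18,19,20) → FL=W FR=W RL=W RR=W
cmd 4: advance +17 → t=48, phase=(9,11,12,13) → FL=S FR=S RL=S RR=W
cmd 5: advance +7 → t=55, phase=(16,18,19,20) → FL=W FR=W RL=W RR=W
cmd 6: advance +23 → t=78, phase=(15,17,18,19) → FL=W FR=W RL=W RR=W
cmd 7: advance +11 → t=89, phase=(2,4,5,6) → FL=S FR=S RL=S RR=S
cmd 8: advance +3 → t=92, phase=(5,7,8,9) → FL=S FR=S RL=S RR=S

after cmd 1 (t=13): FL=W FR=S RL=S RR=S
after cmd 2 (t=14): FL=W FR=S RL=S RR=S
after cmd 3 (t=31): FL=W FR=W RL=W RR=W
after cmd 4 (t=48): FL=S FR=S RL=S RR=W
after cmd 5 (t=55): FL=W FR=W RL=W RR=W
after cmd 6 (t=78): FL=W FR=W RL=W RR=W
after cmd 7 (t=89): FL=S FR=S RL=S RR=S
after cmd 8 (t=92): FL=S FR=S RL=S RR=S


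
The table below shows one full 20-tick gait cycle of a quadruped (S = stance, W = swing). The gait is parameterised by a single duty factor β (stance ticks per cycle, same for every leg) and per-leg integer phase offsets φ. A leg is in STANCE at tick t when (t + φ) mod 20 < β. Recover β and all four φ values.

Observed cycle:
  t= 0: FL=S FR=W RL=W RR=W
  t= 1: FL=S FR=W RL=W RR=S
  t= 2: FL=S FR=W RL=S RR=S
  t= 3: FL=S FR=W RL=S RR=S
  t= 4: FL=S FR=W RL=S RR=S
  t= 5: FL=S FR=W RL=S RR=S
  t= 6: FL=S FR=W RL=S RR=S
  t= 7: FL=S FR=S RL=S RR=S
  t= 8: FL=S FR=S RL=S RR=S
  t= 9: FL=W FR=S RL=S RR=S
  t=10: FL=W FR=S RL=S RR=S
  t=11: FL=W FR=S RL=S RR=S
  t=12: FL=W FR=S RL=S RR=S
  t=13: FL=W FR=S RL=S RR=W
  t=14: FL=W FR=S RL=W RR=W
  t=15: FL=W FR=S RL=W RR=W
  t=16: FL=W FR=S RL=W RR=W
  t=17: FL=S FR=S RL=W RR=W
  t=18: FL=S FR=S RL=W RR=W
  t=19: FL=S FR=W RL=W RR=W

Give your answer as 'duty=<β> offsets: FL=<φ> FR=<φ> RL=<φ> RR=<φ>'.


duty=12 offsets: FL=3 FR=13 RL=18 RR=19

duty β = stance ticks per leg = 12
FL: stance ticks = 12; W→S at t=17 → φ=3
FR: stance ticks = 12; W→S at t=7 → φ=13
RL: stance ticks = 12; W→S at t=2 → φ=18
RR: stance ticks = 12; W→S at t=1 → φ=19


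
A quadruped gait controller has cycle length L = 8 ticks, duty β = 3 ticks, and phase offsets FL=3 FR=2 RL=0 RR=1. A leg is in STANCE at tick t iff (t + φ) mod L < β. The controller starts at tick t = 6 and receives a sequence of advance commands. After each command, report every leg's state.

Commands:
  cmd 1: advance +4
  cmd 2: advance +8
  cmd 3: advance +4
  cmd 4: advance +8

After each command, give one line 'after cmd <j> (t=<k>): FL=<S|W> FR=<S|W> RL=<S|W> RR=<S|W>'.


start t=6: FL=S FR=S RL=W RR=W
cmd 1: advance +4 → t=10, phase=(5,4,2,3) → FL=W FR=W RL=S RR=W
cmd 2: advance +8 → t=18, phase=(5,4,2,3) → FL=W FR=W RL=S RR=W
cmd 3: advance +4 → t=22, phase=(1,0,6,7) → FL=S FR=S RL=W RR=W
cmd 4: advance +8 → t=30, phase=(1,0,6,7) → FL=S FR=S RL=W RR=W

after cmd 1 (t=10): FL=W FR=W RL=S RR=W
after cmd 2 (t=18): FL=W FR=W RL=S RR=W
after cmd 3 (t=22): FL=S FR=S RL=W RR=W
after cmd 4 (t=30): FL=S FR=S RL=W RR=W


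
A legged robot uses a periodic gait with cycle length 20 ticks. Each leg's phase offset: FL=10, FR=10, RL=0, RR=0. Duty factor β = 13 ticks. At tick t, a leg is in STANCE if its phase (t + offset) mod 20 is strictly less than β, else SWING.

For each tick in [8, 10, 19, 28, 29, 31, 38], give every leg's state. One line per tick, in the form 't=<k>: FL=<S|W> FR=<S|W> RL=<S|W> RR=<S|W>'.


t=8: phase=(18,18,8,8) vs β=13 → FL=W FR=W RL=S RR=S
t=10: phase=(0,0,10,10) vs β=13 → FL=S FR=S RL=S RR=S
t=19: phase=(9,9,19,19) vs β=13 → FL=S FR=S RL=W RR=W
t=28: phase=(18,18,8,8) vs β=13 → FL=W FR=W RL=S RR=S
t=29: phase=(19,19,9,9) vs β=13 → FL=W FR=W RL=S RR=S
t=31: phase=(1,1,11,11) vs β=13 → FL=S FR=S RL=S RR=S
t=38: phase=(8,8,18,18) vs β=13 → FL=S FR=S RL=W RR=W

t=8: FL=W FR=W RL=S RR=S
t=10: FL=S FR=S RL=S RR=S
t=19: FL=S FR=S RL=W RR=W
t=28: FL=W FR=W RL=S RR=S
t=29: FL=W FR=W RL=S RR=S
t=31: FL=S FR=S RL=S RR=S
t=38: FL=S FR=S RL=W RR=W


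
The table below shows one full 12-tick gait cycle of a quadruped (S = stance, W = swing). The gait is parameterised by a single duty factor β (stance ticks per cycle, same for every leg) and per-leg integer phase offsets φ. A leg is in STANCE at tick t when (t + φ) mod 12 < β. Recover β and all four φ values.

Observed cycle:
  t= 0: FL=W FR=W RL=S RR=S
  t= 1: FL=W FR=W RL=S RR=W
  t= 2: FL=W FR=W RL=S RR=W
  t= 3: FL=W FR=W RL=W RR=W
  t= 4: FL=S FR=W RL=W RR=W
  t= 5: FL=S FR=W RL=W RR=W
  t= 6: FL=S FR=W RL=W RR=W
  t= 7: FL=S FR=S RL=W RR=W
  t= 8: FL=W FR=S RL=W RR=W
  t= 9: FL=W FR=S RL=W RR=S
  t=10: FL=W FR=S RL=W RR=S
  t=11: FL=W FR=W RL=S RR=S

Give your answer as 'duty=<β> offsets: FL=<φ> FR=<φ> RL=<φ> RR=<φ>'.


duty=4 offsets: FL=8 FR=5 RL=1 RR=3

duty β = stance ticks per leg = 4
FL: stance ticks = 4; W→S at t=4 → φ=8
FR: stance ticks = 4; W→S at t=7 → φ=5
RL: stance ticks = 4; W→S at t=11 → φ=1
RR: stance ticks = 4; W→S at t=9 → φ=3


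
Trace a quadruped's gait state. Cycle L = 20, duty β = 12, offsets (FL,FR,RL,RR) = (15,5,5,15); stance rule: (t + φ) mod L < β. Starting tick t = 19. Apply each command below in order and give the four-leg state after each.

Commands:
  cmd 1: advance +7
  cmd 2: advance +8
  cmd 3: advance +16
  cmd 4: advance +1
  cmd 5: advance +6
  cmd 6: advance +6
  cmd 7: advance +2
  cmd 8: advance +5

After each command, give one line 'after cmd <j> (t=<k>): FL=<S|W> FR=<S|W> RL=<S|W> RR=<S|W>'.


start t=19: FL=W FR=S RL=S RR=W
cmd 1: advance +7 → t=26, phase=(1,11,11,1) → FL=S FR=S RL=S RR=S
cmd 2: advance +8 → t=34, phase=(9,19,19,9) → FL=S FR=W RL=W RR=S
cmd 3: advance +16 → t=50, phase=(5,15,15,5) → FL=S FR=W RL=W RR=S
cmd 4: advance +1 → t=51, phase=(6,16,16,6) → FL=S FR=W RL=W RR=S
cmd 5: advance +6 → t=57, phase=(12,2,2,12) → FL=W FR=S RL=S RR=W
cmd 6: advance +6 → t=63, phase=(18,8,8,18) → FL=W FR=S RL=S RR=W
cmd 7: advance +2 → t=65, phase=(0,10,10,0) → FL=S FR=S RL=S RR=S
cmd 8: advance +5 → t=70, phase=(5,15,15,5) → FL=S FR=W RL=W RR=S

after cmd 1 (t=26): FL=S FR=S RL=S RR=S
after cmd 2 (t=34): FL=S FR=W RL=W RR=S
after cmd 3 (t=50): FL=S FR=W RL=W RR=S
after cmd 4 (t=51): FL=S FR=W RL=W RR=S
after cmd 5 (t=57): FL=W FR=S RL=S RR=W
after cmd 6 (t=63): FL=W FR=S RL=S RR=W
after cmd 7 (t=65): FL=S FR=S RL=S RR=S
after cmd 8 (t=70): FL=S FR=W RL=W RR=S


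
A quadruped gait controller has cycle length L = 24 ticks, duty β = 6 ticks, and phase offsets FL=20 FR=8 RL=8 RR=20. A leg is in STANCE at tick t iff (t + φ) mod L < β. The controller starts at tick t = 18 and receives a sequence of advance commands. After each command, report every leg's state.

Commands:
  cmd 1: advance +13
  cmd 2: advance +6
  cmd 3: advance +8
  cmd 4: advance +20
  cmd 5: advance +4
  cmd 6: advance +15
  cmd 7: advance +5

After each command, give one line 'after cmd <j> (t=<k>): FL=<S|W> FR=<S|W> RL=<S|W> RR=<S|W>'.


after cmd 1 (t=31): FL=S FR=W RL=W RR=S
after cmd 2 (t=37): FL=W FR=W RL=W RR=W
after cmd 3 (t=45): FL=W FR=S RL=S RR=W
after cmd 4 (t=65): FL=W FR=S RL=S RR=W
after cmd 5 (t=69): FL=W FR=S RL=S RR=W
after cmd 6 (t=84): FL=W FR=W RL=W RR=W
after cmd 7 (t=89): FL=W FR=S RL=S RR=W

start t=18: FL=W FR=S RL=S RR=W
cmd 1: advance +13 → t=31, phase=(3,15,15,3) → FL=S FR=W RL=W RR=S
cmd 2: advance +6 → t=37, phase=(9,21,21,9) → FL=W FR=W RL=W RR=W
cmd 3: advance +8 → t=45, phase=(17,5,5,17) → FL=W FR=S RL=S RR=W
cmd 4: advance +20 → t=65, phase=(13,1,1,13) → FL=W FR=S RL=S RR=W
cmd 5: advance +4 → t=69, phase=(17,5,5,17) → FL=W FR=S RL=S RR=W
cmd 6: advance +15 → t=84, phase=(8,20,20,8) → FL=W FR=W RL=W RR=W
cmd 7: advance +5 → t=89, phase=(13,1,1,13) → FL=W FR=S RL=S RR=W


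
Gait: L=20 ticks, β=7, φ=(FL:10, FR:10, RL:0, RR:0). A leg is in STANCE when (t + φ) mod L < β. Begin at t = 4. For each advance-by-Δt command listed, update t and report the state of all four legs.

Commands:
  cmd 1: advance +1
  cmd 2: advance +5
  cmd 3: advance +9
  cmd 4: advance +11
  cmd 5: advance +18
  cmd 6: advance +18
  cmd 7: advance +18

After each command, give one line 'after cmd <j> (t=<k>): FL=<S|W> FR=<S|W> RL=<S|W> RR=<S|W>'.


start t=4: FL=W FR=W RL=S RR=S
cmd 1: advance +1 → t=5, phase=(15,15,5,5) → FL=W FR=W RL=S RR=S
cmd 2: advance +5 → t=10, phase=(0,0,10,10) → FL=S FR=S RL=W RR=W
cmd 3: advance +9 → t=19, phase=(9,9,19,19) → FL=W FR=W RL=W RR=W
cmd 4: advance +11 → t=30, phase=(0,0,10,10) → FL=S FR=S RL=W RR=W
cmd 5: advance +18 → t=48, phase=(18,18,8,8) → FL=W FR=W RL=W RR=W
cmd 6: advance +18 → t=66, phase=(16,16,6,6) → FL=W FR=W RL=S RR=S
cmd 7: advance +18 → t=84, phase=(14,14,4,4) → FL=W FR=W RL=S RR=S

after cmd 1 (t=5): FL=W FR=W RL=S RR=S
after cmd 2 (t=10): FL=S FR=S RL=W RR=W
after cmd 3 (t=19): FL=W FR=W RL=W RR=W
after cmd 4 (t=30): FL=S FR=S RL=W RR=W
after cmd 5 (t=48): FL=W FR=W RL=W RR=W
after cmd 6 (t=66): FL=W FR=W RL=S RR=S
after cmd 7 (t=84): FL=W FR=W RL=S RR=S


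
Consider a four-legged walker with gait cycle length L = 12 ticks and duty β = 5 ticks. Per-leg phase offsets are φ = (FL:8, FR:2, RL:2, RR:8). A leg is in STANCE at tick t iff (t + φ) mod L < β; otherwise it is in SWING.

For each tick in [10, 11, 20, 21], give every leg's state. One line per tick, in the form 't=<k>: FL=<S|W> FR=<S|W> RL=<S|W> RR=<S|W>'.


t=10: phase=(6,0,0,6) vs β=5 → FL=W FR=S RL=S RR=W
t=11: phase=(7,1,1,7) vs β=5 → FL=W FR=S RL=S RR=W
t=20: phase=(4,10,10,4) vs β=5 → FL=S FR=W RL=W RR=S
t=21: phase=(5,11,11,5) vs β=5 → FL=W FR=W RL=W RR=W

t=10: FL=W FR=S RL=S RR=W
t=11: FL=W FR=S RL=S RR=W
t=20: FL=S FR=W RL=W RR=S
t=21: FL=W FR=W RL=W RR=W


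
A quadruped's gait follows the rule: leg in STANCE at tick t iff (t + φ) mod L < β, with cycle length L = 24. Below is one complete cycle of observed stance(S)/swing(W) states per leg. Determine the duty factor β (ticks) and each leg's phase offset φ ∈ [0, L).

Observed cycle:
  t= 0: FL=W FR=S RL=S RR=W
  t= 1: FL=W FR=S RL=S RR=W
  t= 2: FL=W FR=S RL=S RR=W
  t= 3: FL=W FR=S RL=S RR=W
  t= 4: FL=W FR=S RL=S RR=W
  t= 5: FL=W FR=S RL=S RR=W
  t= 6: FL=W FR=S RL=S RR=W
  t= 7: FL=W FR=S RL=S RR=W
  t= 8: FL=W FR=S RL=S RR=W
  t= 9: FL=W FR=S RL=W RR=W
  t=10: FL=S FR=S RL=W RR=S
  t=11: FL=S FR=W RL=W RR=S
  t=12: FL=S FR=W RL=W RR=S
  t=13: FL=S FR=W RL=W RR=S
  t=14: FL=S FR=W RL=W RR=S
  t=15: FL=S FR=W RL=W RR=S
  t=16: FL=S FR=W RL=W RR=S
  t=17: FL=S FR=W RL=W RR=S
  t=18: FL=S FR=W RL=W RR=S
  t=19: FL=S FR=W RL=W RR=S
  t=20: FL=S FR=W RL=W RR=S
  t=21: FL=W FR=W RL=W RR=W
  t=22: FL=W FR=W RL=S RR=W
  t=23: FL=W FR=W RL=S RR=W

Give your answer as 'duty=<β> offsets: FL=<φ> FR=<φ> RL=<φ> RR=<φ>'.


duty β = stance ticks per leg = 11
FL: stance ticks = 11; W→S at t=10 → φ=14
FR: stance ticks = 11; W→S at t=0 → φ=0
RL: stance ticks = 11; W→S at t=22 → φ=2
RR: stance ticks = 11; W→S at t=10 → φ=14

duty=11 offsets: FL=14 FR=0 RL=2 RR=14


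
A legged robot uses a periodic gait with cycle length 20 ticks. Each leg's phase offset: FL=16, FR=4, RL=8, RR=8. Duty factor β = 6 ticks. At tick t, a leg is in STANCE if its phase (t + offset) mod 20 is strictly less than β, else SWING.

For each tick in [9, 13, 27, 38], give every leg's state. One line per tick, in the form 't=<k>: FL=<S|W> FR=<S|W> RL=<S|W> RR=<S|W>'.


t=9: phase=(5,13,17,17) vs β=6 → FL=S FR=W RL=W RR=W
t=13: phase=(9,17,1,1) vs β=6 → FL=W FR=W RL=S RR=S
t=27: phase=(3,11,15,15) vs β=6 → FL=S FR=W RL=W RR=W
t=38: phase=(14,2,6,6) vs β=6 → FL=W FR=S RL=W RR=W

t=9: FL=S FR=W RL=W RR=W
t=13: FL=W FR=W RL=S RR=S
t=27: FL=S FR=W RL=W RR=W
t=38: FL=W FR=S RL=W RR=W


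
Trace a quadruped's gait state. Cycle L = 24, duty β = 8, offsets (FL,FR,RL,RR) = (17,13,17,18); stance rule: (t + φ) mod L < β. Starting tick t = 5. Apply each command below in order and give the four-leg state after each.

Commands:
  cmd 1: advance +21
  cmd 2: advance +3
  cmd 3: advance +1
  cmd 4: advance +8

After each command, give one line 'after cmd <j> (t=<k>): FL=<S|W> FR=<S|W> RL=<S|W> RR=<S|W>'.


start t=5: FL=W FR=W RL=W RR=W
cmd 1: advance +21 → t=26, phase=(19,15,19,20) → FL=W FR=W RL=W RR=W
cmd 2: advance +3 → t=29, phase=(22,18,22,23) → FL=W FR=W RL=W RR=W
cmd 3: advance +1 → t=30, phase=(23,19,23,0) → FL=W FR=W RL=W RR=S
cmd 4: advance +8 → t=38, phase=(7,3,7,8) → FL=S FR=S RL=S RR=W

after cmd 1 (t=26): FL=W FR=W RL=W RR=W
after cmd 2 (t=29): FL=W FR=W RL=W RR=W
after cmd 3 (t=30): FL=W FR=W RL=W RR=S
after cmd 4 (t=38): FL=S FR=S RL=S RR=W


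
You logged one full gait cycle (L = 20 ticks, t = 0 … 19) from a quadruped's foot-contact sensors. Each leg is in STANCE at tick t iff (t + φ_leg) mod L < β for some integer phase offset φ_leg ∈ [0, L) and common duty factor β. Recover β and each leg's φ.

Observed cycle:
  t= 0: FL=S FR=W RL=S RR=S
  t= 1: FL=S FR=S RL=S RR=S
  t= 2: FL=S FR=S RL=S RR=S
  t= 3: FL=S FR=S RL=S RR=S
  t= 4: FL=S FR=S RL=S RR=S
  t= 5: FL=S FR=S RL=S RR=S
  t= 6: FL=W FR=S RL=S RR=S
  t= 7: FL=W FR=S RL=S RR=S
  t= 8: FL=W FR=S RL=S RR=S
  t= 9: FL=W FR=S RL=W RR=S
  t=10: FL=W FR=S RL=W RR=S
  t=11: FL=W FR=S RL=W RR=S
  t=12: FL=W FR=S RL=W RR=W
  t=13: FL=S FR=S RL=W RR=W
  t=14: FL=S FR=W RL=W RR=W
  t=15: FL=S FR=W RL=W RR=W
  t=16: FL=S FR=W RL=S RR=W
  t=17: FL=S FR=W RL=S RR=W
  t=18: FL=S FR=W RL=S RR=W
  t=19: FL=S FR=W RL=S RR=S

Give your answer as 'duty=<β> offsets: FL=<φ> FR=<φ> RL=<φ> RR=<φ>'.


duty β = stance ticks per leg = 13
FL: stance ticks = 13; W→S at t=13 → φ=7
FR: stance ticks = 13; W→S at t=1 → φ=19
RL: stance ticks = 13; W→S at t=16 → φ=4
RR: stance ticks = 13; W→S at t=19 → φ=1

duty=13 offsets: FL=7 FR=19 RL=4 RR=1


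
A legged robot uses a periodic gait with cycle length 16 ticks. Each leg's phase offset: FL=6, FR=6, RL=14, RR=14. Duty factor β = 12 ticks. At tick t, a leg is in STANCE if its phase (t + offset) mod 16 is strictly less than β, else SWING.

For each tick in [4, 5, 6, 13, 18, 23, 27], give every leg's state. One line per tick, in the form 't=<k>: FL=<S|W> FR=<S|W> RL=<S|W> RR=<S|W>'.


t=4: phase=(10,10,2,2) vs β=12 → FL=S FR=S RL=S RR=S
t=5: phase=(11,11,3,3) vs β=12 → FL=S FR=S RL=S RR=S
t=6: phase=(12,12,4,4) vs β=12 → FL=W FR=W RL=S RR=S
t=13: phase=(3,3,11,11) vs β=12 → FL=S FR=S RL=S RR=S
t=18: phase=(8,8,0,0) vs β=12 → FL=S FR=S RL=S RR=S
t=23: phase=(13,13,5,5) vs β=12 → FL=W FR=W RL=S RR=S
t=27: phase=(1,1,9,9) vs β=12 → FL=S FR=S RL=S RR=S

t=4: FL=S FR=S RL=S RR=S
t=5: FL=S FR=S RL=S RR=S
t=6: FL=W FR=W RL=S RR=S
t=13: FL=S FR=S RL=S RR=S
t=18: FL=S FR=S RL=S RR=S
t=23: FL=W FR=W RL=S RR=S
t=27: FL=S FR=S RL=S RR=S


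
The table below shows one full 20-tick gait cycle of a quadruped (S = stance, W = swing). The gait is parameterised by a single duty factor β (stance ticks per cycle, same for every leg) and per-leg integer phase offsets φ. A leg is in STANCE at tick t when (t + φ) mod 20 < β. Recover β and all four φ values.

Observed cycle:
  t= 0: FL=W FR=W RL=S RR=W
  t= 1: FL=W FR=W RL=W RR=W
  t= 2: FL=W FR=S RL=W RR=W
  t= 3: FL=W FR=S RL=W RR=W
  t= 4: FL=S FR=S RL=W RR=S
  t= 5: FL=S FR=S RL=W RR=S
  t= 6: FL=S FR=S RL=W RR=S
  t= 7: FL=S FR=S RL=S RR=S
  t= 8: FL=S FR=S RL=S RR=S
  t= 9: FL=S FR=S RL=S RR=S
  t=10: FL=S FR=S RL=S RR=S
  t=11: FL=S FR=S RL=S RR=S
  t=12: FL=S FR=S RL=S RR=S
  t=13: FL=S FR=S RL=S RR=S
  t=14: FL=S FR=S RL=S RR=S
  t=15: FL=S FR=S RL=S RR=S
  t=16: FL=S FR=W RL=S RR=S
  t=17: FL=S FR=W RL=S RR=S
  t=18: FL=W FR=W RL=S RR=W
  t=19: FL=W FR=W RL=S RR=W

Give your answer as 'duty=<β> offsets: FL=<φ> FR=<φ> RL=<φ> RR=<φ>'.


duty=14 offsets: FL=16 FR=18 RL=13 RR=16

duty β = stance ticks per leg = 14
FL: stance ticks = 14; W→S at t=4 → φ=16
FR: stance ticks = 14; W→S at t=2 → φ=18
RL: stance ticks = 14; W→S at t=7 → φ=13
RR: stance ticks = 14; W→S at t=4 → φ=16


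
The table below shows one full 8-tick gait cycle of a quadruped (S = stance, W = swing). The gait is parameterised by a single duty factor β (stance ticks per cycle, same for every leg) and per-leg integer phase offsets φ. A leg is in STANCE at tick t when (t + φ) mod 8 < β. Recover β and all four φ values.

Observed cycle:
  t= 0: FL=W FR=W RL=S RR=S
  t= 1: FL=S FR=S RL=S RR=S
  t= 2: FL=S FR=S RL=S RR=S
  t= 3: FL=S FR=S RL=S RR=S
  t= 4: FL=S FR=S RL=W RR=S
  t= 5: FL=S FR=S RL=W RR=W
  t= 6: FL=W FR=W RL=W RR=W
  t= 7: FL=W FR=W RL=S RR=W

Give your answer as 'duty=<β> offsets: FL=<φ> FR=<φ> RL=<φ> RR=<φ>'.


duty=5 offsets: FL=7 FR=7 RL=1 RR=0

duty β = stance ticks per leg = 5
FL: stance ticks = 5; W→S at t=1 → φ=7
FR: stance ticks = 5; W→S at t=1 → φ=7
RL: stance ticks = 5; W→S at t=7 → φ=1
RR: stance ticks = 5; W→S at t=0 → φ=0


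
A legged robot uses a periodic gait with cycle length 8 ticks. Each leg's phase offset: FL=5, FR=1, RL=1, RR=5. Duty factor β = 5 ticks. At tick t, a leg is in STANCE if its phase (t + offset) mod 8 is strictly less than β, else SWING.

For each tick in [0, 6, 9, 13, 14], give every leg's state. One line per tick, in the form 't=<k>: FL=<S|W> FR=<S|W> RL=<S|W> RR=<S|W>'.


t=0: phase=(5,1,1,5) vs β=5 → FL=W FR=S RL=S RR=W
t=6: phase=(3,7,7,3) vs β=5 → FL=S FR=W RL=W RR=S
t=9: phase=(6,2,2,6) vs β=5 → FL=W FR=S RL=S RR=W
t=13: phase=(2,6,6,2) vs β=5 → FL=S FR=W RL=W RR=S
t=14: phase=(3,7,7,3) vs β=5 → FL=S FR=W RL=W RR=S

t=0: FL=W FR=S RL=S RR=W
t=6: FL=S FR=W RL=W RR=S
t=9: FL=W FR=S RL=S RR=W
t=13: FL=S FR=W RL=W RR=S
t=14: FL=S FR=W RL=W RR=S


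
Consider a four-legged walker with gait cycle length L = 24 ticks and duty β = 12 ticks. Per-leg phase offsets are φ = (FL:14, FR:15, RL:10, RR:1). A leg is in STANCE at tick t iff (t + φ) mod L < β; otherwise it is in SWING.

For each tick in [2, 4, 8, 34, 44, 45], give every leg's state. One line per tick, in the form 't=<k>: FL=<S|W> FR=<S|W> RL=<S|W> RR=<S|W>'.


t=2: FL=W FR=W RL=W RR=S
t=4: FL=W FR=W RL=W RR=S
t=8: FL=W FR=W RL=W RR=S
t=34: FL=S FR=S RL=W RR=S
t=44: FL=S FR=S RL=S RR=W
t=45: FL=S FR=W RL=S RR=W

t=2: phase=(16,17,12,3) vs β=12 → FL=W FR=W RL=W RR=S
t=4: phase=(18,19,14,5) vs β=12 → FL=W FR=W RL=W RR=S
t=8: phase=(22,23,18,9) vs β=12 → FL=W FR=W RL=W RR=S
t=34: phase=(0,1,20,11) vs β=12 → FL=S FR=S RL=W RR=S
t=44: phase=(10,11,6,21) vs β=12 → FL=S FR=S RL=S RR=W
t=45: phase=(11,12,7,22) vs β=12 → FL=S FR=W RL=S RR=W


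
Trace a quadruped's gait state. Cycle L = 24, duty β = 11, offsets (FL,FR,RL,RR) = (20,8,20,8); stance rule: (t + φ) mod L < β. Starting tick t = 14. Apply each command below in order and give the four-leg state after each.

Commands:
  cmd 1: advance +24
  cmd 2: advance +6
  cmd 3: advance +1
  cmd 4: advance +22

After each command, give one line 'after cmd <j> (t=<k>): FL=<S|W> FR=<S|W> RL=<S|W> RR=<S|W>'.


start t=14: FL=S FR=W RL=S RR=W
cmd 1: advance +24 → t=38, phase=(10,22,10,22) → FL=S FR=W RL=S RR=W
cmd 2: advance +6 → t=44, phase=(16,4,16,4) → FL=W FR=S RL=W RR=S
cmd 3: advance +1 → t=45, phase=(17,5,17,5) → FL=W FR=S RL=W RR=S
cmd 4: advance +22 → t=67, phase=(15,3,15,3) → FL=W FR=S RL=W RR=S

after cmd 1 (t=38): FL=S FR=W RL=S RR=W
after cmd 2 (t=44): FL=W FR=S RL=W RR=S
after cmd 3 (t=45): FL=W FR=S RL=W RR=S
after cmd 4 (t=67): FL=W FR=S RL=W RR=S


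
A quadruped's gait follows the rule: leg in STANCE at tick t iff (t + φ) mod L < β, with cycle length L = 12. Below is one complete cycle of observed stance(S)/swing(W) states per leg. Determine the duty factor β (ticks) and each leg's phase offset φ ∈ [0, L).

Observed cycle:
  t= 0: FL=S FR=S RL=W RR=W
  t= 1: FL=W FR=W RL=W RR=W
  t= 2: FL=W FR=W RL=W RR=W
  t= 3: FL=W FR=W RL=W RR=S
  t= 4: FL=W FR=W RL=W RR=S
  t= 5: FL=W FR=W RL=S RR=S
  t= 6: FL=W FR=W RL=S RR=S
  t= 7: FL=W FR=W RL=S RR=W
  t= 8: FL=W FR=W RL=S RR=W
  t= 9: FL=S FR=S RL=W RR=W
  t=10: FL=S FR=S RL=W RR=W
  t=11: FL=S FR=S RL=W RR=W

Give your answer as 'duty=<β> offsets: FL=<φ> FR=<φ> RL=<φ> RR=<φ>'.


duty=4 offsets: FL=3 FR=3 RL=7 RR=9

duty β = stance ticks per leg = 4
FL: stance ticks = 4; W→S at t=9 → φ=3
FR: stance ticks = 4; W→S at t=9 → φ=3
RL: stance ticks = 4; W→S at t=5 → φ=7
RR: stance ticks = 4; W→S at t=3 → φ=9


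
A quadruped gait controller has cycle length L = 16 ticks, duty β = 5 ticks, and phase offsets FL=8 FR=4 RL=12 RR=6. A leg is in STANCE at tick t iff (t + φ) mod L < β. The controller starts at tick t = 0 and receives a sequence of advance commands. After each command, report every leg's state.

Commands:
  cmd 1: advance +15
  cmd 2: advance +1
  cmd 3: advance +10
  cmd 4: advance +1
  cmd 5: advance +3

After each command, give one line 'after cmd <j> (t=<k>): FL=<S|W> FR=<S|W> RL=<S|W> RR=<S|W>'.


after cmd 1 (t=15): FL=W FR=S RL=W RR=W
after cmd 2 (t=16): FL=W FR=S RL=W RR=W
after cmd 3 (t=26): FL=S FR=W RL=W RR=S
after cmd 4 (t=27): FL=S FR=W RL=W RR=S
after cmd 5 (t=30): FL=W FR=S RL=W RR=S

start t=0: FL=W FR=S RL=W RR=W
cmd 1: advance +15 → t=15, phase=(7,3,11,5) → FL=W FR=S RL=W RR=W
cmd 2: advance +1 → t=16, phase=(8,4,12,6) → FL=W FR=S RL=W RR=W
cmd 3: advance +10 → t=26, phase=(2,14,6,0) → FL=S FR=W RL=W RR=S
cmd 4: advance +1 → t=27, phase=(3,15,7,1) → FL=S FR=W RL=W RR=S
cmd 5: advance +3 → t=30, phase=(6,2,10,4) → FL=W FR=S RL=W RR=S


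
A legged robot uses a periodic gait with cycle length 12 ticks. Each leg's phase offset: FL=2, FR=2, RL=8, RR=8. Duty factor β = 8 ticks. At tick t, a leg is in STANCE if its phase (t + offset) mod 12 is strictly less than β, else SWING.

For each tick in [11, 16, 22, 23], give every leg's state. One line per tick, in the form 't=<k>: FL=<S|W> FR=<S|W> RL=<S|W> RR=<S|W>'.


t=11: FL=S FR=S RL=S RR=S
t=16: FL=S FR=S RL=S RR=S
t=22: FL=S FR=S RL=S RR=S
t=23: FL=S FR=S RL=S RR=S

t=11: phase=(1,1,7,7) vs β=8 → FL=S FR=S RL=S RR=S
t=16: phase=(6,6,0,0) vs β=8 → FL=S FR=S RL=S RR=S
t=22: phase=(0,0,6,6) vs β=8 → FL=S FR=S RL=S RR=S
t=23: phase=(1,1,7,7) vs β=8 → FL=S FR=S RL=S RR=S


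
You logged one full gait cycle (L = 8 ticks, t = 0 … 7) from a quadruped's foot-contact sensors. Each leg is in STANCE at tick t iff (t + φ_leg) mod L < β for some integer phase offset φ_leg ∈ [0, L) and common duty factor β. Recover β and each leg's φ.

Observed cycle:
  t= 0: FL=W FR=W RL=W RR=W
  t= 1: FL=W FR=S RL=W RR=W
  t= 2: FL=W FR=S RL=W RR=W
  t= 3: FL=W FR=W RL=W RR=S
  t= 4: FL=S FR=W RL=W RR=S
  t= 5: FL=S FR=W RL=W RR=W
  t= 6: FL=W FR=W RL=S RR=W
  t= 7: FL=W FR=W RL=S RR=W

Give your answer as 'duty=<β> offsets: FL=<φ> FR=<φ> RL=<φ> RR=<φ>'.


duty β = stance ticks per leg = 2
FL: stance ticks = 2; W→S at t=4 → φ=4
FR: stance ticks = 2; W→S at t=1 → φ=7
RL: stance ticks = 2; W→S at t=6 → φ=2
RR: stance ticks = 2; W→S at t=3 → φ=5

duty=2 offsets: FL=4 FR=7 RL=2 RR=5


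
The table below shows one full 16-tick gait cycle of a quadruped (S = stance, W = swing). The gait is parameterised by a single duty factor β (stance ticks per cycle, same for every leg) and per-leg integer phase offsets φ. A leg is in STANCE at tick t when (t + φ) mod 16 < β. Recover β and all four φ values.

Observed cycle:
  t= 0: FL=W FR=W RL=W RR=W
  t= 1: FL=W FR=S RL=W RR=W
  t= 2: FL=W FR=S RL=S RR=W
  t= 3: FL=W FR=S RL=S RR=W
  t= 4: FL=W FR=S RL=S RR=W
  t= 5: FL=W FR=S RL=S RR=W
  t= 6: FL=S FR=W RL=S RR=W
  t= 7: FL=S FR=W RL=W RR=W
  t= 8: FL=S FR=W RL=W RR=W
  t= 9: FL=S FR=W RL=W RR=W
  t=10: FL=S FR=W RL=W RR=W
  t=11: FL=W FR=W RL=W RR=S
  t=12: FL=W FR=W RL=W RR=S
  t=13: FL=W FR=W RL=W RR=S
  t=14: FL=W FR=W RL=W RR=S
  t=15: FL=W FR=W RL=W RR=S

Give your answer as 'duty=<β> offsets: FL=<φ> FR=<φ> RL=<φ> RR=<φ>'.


duty=5 offsets: FL=10 FR=15 RL=14 RR=5

duty β = stance ticks per leg = 5
FL: stance ticks = 5; W→S at t=6 → φ=10
FR: stance ticks = 5; W→S at t=1 → φ=15
RL: stance ticks = 5; W→S at t=2 → φ=14
RR: stance ticks = 5; W→S at t=11 → φ=5


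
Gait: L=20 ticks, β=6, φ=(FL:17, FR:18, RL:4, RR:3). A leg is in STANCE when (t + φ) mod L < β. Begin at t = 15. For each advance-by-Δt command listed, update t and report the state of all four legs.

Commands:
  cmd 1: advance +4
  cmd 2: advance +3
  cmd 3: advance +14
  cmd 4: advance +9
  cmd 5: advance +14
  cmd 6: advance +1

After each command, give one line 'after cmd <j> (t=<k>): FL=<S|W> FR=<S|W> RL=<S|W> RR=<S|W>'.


start t=15: FL=W FR=W RL=W RR=W
cmd 1: advance +4 → t=19, phase=(16,17,3,2) → FL=W FR=W RL=S RR=S
cmd 2: advance +3 → t=22, phase=(19,0,6,5) → FL=W FR=S RL=W RR=S
cmd 3: advance +14 → t=36, phase=(13,14,0,19) → FL=W FR=W RL=S RR=W
cmd 4: advance +9 → t=45, phase=(2,3,9,8) → FL=S FR=S RL=W RR=W
cmd 5: advance +14 → t=59, phase=(16,17,3,2) → FL=W FR=W RL=S RR=S
cmd 6: advance +1 → t=60, phase=(17,18,4,3) → FL=W FR=W RL=S RR=S

after cmd 1 (t=19): FL=W FR=W RL=S RR=S
after cmd 2 (t=22): FL=W FR=S RL=W RR=S
after cmd 3 (t=36): FL=W FR=W RL=S RR=W
after cmd 4 (t=45): FL=S FR=S RL=W RR=W
after cmd 5 (t=59): FL=W FR=W RL=S RR=S
after cmd 6 (t=60): FL=W FR=W RL=S RR=S


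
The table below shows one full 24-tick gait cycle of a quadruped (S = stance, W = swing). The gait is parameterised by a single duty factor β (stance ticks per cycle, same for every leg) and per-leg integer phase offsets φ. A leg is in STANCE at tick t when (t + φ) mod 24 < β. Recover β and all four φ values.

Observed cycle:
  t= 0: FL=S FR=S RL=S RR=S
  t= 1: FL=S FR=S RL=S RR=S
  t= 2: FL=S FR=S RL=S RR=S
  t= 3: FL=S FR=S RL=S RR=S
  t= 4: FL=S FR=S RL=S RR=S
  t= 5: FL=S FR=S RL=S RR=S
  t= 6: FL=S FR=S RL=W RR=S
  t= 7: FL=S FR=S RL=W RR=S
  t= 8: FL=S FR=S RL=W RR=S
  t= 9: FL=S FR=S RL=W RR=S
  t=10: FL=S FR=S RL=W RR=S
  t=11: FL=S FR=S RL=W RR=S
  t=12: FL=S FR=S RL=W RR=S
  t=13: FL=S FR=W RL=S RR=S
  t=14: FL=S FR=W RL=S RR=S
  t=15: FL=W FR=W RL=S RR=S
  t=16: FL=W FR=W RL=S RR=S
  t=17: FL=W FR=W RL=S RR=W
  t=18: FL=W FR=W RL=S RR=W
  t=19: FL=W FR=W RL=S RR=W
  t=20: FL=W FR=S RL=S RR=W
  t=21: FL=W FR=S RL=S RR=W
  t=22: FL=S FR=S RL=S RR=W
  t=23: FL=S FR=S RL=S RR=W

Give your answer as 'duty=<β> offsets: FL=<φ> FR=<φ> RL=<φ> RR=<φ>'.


duty=17 offsets: FL=2 FR=4 RL=11 RR=0

duty β = stance ticks per leg = 17
FL: stance ticks = 17; W→S at t=22 → φ=2
FR: stance ticks = 17; W→S at t=20 → φ=4
RL: stance ticks = 17; W→S at t=13 → φ=11
RR: stance ticks = 17; W→S at t=0 → φ=0


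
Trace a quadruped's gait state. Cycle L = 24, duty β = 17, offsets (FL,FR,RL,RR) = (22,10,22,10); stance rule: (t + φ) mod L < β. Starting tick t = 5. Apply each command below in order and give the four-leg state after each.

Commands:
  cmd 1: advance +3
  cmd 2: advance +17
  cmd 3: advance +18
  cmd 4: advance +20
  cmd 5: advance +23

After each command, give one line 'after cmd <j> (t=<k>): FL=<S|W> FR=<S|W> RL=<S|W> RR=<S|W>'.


start t=5: FL=S FR=S RL=S RR=S
cmd 1: advance +3 → t=8, phase=(6,18,6,18) → FL=S FR=W RL=S RR=W
cmd 2: advance +17 → t=25, phase=(23,11,23,11) → FL=W FR=S RL=W RR=S
cmd 3: advance +18 → t=43, phase=(17,5,17,5) → FL=W FR=S RL=W RR=S
cmd 4: advance +20 → t=63, phase=(13,1,13,1) → FL=S FR=S RL=S RR=S
cmd 5: advance +23 → t=86, phase=(12,0,12,0) → FL=S FR=S RL=S RR=S

after cmd 1 (t=8): FL=S FR=W RL=S RR=W
after cmd 2 (t=25): FL=W FR=S RL=W RR=S
after cmd 3 (t=43): FL=W FR=S RL=W RR=S
after cmd 4 (t=63): FL=S FR=S RL=S RR=S
after cmd 5 (t=86): FL=S FR=S RL=S RR=S


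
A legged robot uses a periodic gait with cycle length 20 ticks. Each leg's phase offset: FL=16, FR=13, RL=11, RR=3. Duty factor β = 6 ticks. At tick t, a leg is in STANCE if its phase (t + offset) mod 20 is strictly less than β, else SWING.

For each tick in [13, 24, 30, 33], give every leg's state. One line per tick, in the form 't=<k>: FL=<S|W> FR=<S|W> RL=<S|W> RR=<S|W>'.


t=13: FL=W FR=W RL=S RR=W
t=24: FL=S FR=W RL=W RR=W
t=30: FL=W FR=S RL=S RR=W
t=33: FL=W FR=W RL=S RR=W

t=13: phase=(9,6,4,16) vs β=6 → FL=W FR=W RL=S RR=W
t=24: phase=(0,17,15,7) vs β=6 → FL=S FR=W RL=W RR=W
t=30: phase=(6,3,1,13) vs β=6 → FL=W FR=S RL=S RR=W
t=33: phase=(9,6,4,16) vs β=6 → FL=W FR=W RL=S RR=W


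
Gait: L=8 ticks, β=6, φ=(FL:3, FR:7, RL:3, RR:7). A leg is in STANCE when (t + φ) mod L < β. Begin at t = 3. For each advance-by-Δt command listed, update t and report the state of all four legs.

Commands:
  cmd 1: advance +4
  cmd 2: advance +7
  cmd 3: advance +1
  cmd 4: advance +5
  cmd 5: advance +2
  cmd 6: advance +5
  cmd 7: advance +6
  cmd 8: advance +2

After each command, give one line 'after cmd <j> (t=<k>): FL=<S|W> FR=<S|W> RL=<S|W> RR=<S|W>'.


after cmd 1 (t=7): FL=S FR=W RL=S RR=W
after cmd 2 (t=14): FL=S FR=S RL=S RR=S
after cmd 3 (t=15): FL=S FR=W RL=S RR=W
after cmd 4 (t=20): FL=W FR=S RL=W RR=S
after cmd 5 (t=22): FL=S FR=S RL=S RR=S
after cmd 6 (t=27): FL=W FR=S RL=W RR=S
after cmd 7 (t=33): FL=S FR=S RL=S RR=S
after cmd 8 (t=35): FL=W FR=S RL=W RR=S

start t=3: FL=W FR=S RL=W RR=S
cmd 1: advance +4 → t=7, phase=(2,6,2,6) → FL=S FR=W RL=S RR=W
cmd 2: advance +7 → t=14, phase=(1,5,1,5) → FL=S FR=S RL=S RR=S
cmd 3: advance +1 → t=15, phase=(2,6,2,6) → FL=S FR=W RL=S RR=W
cmd 4: advance +5 → t=20, phase=(7,3,7,3) → FL=W FR=S RL=W RR=S
cmd 5: advance +2 → t=22, phase=(1,5,1,5) → FL=S FR=S RL=S RR=S
cmd 6: advance +5 → t=27, phase=(6,2,6,2) → FL=W FR=S RL=W RR=S
cmd 7: advance +6 → t=33, phase=(4,0,4,0) → FL=S FR=S RL=S RR=S
cmd 8: advance +2 → t=35, phase=(6,2,6,2) → FL=W FR=S RL=W RR=S
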